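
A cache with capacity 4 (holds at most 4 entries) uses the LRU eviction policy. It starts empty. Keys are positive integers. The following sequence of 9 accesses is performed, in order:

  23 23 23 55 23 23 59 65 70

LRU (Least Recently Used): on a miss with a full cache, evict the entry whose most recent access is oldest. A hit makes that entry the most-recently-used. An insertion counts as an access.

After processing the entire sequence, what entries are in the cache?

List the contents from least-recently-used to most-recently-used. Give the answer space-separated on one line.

Answer: 23 59 65 70

Derivation:
LRU simulation (capacity=4):
  1. access 23: MISS. Cache (LRU->MRU): [23]
  2. access 23: HIT. Cache (LRU->MRU): [23]
  3. access 23: HIT. Cache (LRU->MRU): [23]
  4. access 55: MISS. Cache (LRU->MRU): [23 55]
  5. access 23: HIT. Cache (LRU->MRU): [55 23]
  6. access 23: HIT. Cache (LRU->MRU): [55 23]
  7. access 59: MISS. Cache (LRU->MRU): [55 23 59]
  8. access 65: MISS. Cache (LRU->MRU): [55 23 59 65]
  9. access 70: MISS, evict 55. Cache (LRU->MRU): [23 59 65 70]
Total: 4 hits, 5 misses, 1 evictions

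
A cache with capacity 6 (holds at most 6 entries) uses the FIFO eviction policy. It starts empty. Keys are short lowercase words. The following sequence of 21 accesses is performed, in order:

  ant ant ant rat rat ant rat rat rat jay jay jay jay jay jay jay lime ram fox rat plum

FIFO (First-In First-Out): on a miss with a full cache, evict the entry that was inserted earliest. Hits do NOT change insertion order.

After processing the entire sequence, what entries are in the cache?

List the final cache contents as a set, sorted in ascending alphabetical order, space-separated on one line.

Answer: fox jay lime plum ram rat

Derivation:
FIFO simulation (capacity=6):
  1. access ant: MISS. Cache (old->new): [ant]
  2. access ant: HIT. Cache (old->new): [ant]
  3. access ant: HIT. Cache (old->new): [ant]
  4. access rat: MISS. Cache (old->new): [ant rat]
  5. access rat: HIT. Cache (old->new): [ant rat]
  6. access ant: HIT. Cache (old->new): [ant rat]
  7. access rat: HIT. Cache (old->new): [ant rat]
  8. access rat: HIT. Cache (old->new): [ant rat]
  9. access rat: HIT. Cache (old->new): [ant rat]
  10. access jay: MISS. Cache (old->new): [ant rat jay]
  11. access jay: HIT. Cache (old->new): [ant rat jay]
  12. access jay: HIT. Cache (old->new): [ant rat jay]
  13. access jay: HIT. Cache (old->new): [ant rat jay]
  14. access jay: HIT. Cache (old->new): [ant rat jay]
  15. access jay: HIT. Cache (old->new): [ant rat jay]
  16. access jay: HIT. Cache (old->new): [ant rat jay]
  17. access lime: MISS. Cache (old->new): [ant rat jay lime]
  18. access ram: MISS. Cache (old->new): [ant rat jay lime ram]
  19. access fox: MISS. Cache (old->new): [ant rat jay lime ram fox]
  20. access rat: HIT. Cache (old->new): [ant rat jay lime ram fox]
  21. access plum: MISS, evict ant. Cache (old->new): [rat jay lime ram fox plum]
Total: 14 hits, 7 misses, 1 evictions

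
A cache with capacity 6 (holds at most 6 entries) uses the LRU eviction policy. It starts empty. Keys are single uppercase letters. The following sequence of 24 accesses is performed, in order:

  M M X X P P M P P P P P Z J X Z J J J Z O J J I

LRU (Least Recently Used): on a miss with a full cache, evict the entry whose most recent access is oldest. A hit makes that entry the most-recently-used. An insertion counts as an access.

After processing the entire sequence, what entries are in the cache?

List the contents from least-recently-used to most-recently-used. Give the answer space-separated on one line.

LRU simulation (capacity=6):
  1. access M: MISS. Cache (LRU->MRU): [M]
  2. access M: HIT. Cache (LRU->MRU): [M]
  3. access X: MISS. Cache (LRU->MRU): [M X]
  4. access X: HIT. Cache (LRU->MRU): [M X]
  5. access P: MISS. Cache (LRU->MRU): [M X P]
  6. access P: HIT. Cache (LRU->MRU): [M X P]
  7. access M: HIT. Cache (LRU->MRU): [X P M]
  8. access P: HIT. Cache (LRU->MRU): [X M P]
  9. access P: HIT. Cache (LRU->MRU): [X M P]
  10. access P: HIT. Cache (LRU->MRU): [X M P]
  11. access P: HIT. Cache (LRU->MRU): [X M P]
  12. access P: HIT. Cache (LRU->MRU): [X M P]
  13. access Z: MISS. Cache (LRU->MRU): [X M P Z]
  14. access J: MISS. Cache (LRU->MRU): [X M P Z J]
  15. access X: HIT. Cache (LRU->MRU): [M P Z J X]
  16. access Z: HIT. Cache (LRU->MRU): [M P J X Z]
  17. access J: HIT. Cache (LRU->MRU): [M P X Z J]
  18. access J: HIT. Cache (LRU->MRU): [M P X Z J]
  19. access J: HIT. Cache (LRU->MRU): [M P X Z J]
  20. access Z: HIT. Cache (LRU->MRU): [M P X J Z]
  21. access O: MISS. Cache (LRU->MRU): [M P X J Z O]
  22. access J: HIT. Cache (LRU->MRU): [M P X Z O J]
  23. access J: HIT. Cache (LRU->MRU): [M P X Z O J]
  24. access I: MISS, evict M. Cache (LRU->MRU): [P X Z O J I]
Total: 17 hits, 7 misses, 1 evictions

Answer: P X Z O J I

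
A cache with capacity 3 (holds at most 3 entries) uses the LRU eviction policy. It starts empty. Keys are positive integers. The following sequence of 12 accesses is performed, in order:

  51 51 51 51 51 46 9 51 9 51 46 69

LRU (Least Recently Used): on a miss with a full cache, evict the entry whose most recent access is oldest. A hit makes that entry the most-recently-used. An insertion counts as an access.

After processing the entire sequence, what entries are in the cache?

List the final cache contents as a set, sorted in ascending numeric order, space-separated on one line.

Answer: 46 51 69

Derivation:
LRU simulation (capacity=3):
  1. access 51: MISS. Cache (LRU->MRU): [51]
  2. access 51: HIT. Cache (LRU->MRU): [51]
  3. access 51: HIT. Cache (LRU->MRU): [51]
  4. access 51: HIT. Cache (LRU->MRU): [51]
  5. access 51: HIT. Cache (LRU->MRU): [51]
  6. access 46: MISS. Cache (LRU->MRU): [51 46]
  7. access 9: MISS. Cache (LRU->MRU): [51 46 9]
  8. access 51: HIT. Cache (LRU->MRU): [46 9 51]
  9. access 9: HIT. Cache (LRU->MRU): [46 51 9]
  10. access 51: HIT. Cache (LRU->MRU): [46 9 51]
  11. access 46: HIT. Cache (LRU->MRU): [9 51 46]
  12. access 69: MISS, evict 9. Cache (LRU->MRU): [51 46 69]
Total: 8 hits, 4 misses, 1 evictions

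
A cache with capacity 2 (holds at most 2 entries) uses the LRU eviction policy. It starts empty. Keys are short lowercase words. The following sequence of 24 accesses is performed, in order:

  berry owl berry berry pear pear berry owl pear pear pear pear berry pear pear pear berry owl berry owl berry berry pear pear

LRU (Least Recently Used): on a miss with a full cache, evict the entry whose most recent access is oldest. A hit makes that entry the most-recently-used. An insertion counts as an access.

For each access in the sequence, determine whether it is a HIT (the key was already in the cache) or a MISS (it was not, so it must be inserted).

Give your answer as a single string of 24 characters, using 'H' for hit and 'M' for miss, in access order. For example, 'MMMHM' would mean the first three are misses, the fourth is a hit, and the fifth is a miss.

LRU simulation (capacity=2):
  1. access berry: MISS. Cache (LRU->MRU): [berry]
  2. access owl: MISS. Cache (LRU->MRU): [berry owl]
  3. access berry: HIT. Cache (LRU->MRU): [owl berry]
  4. access berry: HIT. Cache (LRU->MRU): [owl berry]
  5. access pear: MISS, evict owl. Cache (LRU->MRU): [berry pear]
  6. access pear: HIT. Cache (LRU->MRU): [berry pear]
  7. access berry: HIT. Cache (LRU->MRU): [pear berry]
  8. access owl: MISS, evict pear. Cache (LRU->MRU): [berry owl]
  9. access pear: MISS, evict berry. Cache (LRU->MRU): [owl pear]
  10. access pear: HIT. Cache (LRU->MRU): [owl pear]
  11. access pear: HIT. Cache (LRU->MRU): [owl pear]
  12. access pear: HIT. Cache (LRU->MRU): [owl pear]
  13. access berry: MISS, evict owl. Cache (LRU->MRU): [pear berry]
  14. access pear: HIT. Cache (LRU->MRU): [berry pear]
  15. access pear: HIT. Cache (LRU->MRU): [berry pear]
  16. access pear: HIT. Cache (LRU->MRU): [berry pear]
  17. access berry: HIT. Cache (LRU->MRU): [pear berry]
  18. access owl: MISS, evict pear. Cache (LRU->MRU): [berry owl]
  19. access berry: HIT. Cache (LRU->MRU): [owl berry]
  20. access owl: HIT. Cache (LRU->MRU): [berry owl]
  21. access berry: HIT. Cache (LRU->MRU): [owl berry]
  22. access berry: HIT. Cache (LRU->MRU): [owl berry]
  23. access pear: MISS, evict owl. Cache (LRU->MRU): [berry pear]
  24. access pear: HIT. Cache (LRU->MRU): [berry pear]
Total: 16 hits, 8 misses, 6 evictions

Answer: MMHHMHHMMHHHMHHHHMHHHHMH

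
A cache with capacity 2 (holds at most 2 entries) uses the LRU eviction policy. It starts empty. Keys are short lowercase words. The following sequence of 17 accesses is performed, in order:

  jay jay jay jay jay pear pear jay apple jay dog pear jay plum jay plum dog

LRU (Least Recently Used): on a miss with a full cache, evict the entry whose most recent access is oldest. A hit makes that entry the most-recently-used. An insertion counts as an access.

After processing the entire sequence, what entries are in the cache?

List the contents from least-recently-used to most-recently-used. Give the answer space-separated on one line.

LRU simulation (capacity=2):
  1. access jay: MISS. Cache (LRU->MRU): [jay]
  2. access jay: HIT. Cache (LRU->MRU): [jay]
  3. access jay: HIT. Cache (LRU->MRU): [jay]
  4. access jay: HIT. Cache (LRU->MRU): [jay]
  5. access jay: HIT. Cache (LRU->MRU): [jay]
  6. access pear: MISS. Cache (LRU->MRU): [jay pear]
  7. access pear: HIT. Cache (LRU->MRU): [jay pear]
  8. access jay: HIT. Cache (LRU->MRU): [pear jay]
  9. access apple: MISS, evict pear. Cache (LRU->MRU): [jay apple]
  10. access jay: HIT. Cache (LRU->MRU): [apple jay]
  11. access dog: MISS, evict apple. Cache (LRU->MRU): [jay dog]
  12. access pear: MISS, evict jay. Cache (LRU->MRU): [dog pear]
  13. access jay: MISS, evict dog. Cache (LRU->MRU): [pear jay]
  14. access plum: MISS, evict pear. Cache (LRU->MRU): [jay plum]
  15. access jay: HIT. Cache (LRU->MRU): [plum jay]
  16. access plum: HIT. Cache (LRU->MRU): [jay plum]
  17. access dog: MISS, evict jay. Cache (LRU->MRU): [plum dog]
Total: 9 hits, 8 misses, 6 evictions

Answer: plum dog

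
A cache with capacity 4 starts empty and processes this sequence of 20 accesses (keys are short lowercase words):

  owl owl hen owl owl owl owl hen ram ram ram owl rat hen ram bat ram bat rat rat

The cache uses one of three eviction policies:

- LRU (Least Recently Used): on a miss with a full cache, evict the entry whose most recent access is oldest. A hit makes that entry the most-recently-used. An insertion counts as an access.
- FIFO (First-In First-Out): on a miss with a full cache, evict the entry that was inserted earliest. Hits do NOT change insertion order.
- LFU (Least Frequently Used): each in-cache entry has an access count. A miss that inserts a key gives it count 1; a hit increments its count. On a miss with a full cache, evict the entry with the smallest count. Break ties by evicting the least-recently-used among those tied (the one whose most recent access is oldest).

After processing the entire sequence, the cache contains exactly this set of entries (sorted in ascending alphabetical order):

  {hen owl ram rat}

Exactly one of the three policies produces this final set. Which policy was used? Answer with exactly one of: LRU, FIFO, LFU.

Simulating under each policy and comparing final sets:
  LRU: final set = {bat hen ram rat} -> differs
  FIFO: final set = {bat hen ram rat} -> differs
  LFU: final set = {hen owl ram rat} -> MATCHES target
Only LFU produces the target set.

Answer: LFU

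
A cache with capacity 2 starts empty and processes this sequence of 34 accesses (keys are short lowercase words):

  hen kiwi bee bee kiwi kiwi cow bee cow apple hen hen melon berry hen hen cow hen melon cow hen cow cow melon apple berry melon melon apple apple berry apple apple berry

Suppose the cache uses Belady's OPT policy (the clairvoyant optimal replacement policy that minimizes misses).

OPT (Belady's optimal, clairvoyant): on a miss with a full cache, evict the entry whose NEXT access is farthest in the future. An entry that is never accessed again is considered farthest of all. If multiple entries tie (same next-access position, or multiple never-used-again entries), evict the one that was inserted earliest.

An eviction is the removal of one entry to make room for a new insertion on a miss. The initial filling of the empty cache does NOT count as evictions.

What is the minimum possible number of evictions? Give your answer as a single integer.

Answer: 13

Derivation:
OPT (Belady) simulation (capacity=2):
  1. access hen: MISS. Cache: [hen]
  2. access kiwi: MISS. Cache: [hen kiwi]
  3. access bee: MISS, evict hen (next use: step 11). Cache: [kiwi bee]
  4. access bee: HIT. Next use of bee: step 8. Cache: [kiwi bee]
  5. access kiwi: HIT. Next use of kiwi: step 6. Cache: [kiwi bee]
  6. access kiwi: HIT. Next use of kiwi: never. Cache: [kiwi bee]
  7. access cow: MISS, evict kiwi (next use: never). Cache: [bee cow]
  8. access bee: HIT. Next use of bee: never. Cache: [bee cow]
  9. access cow: HIT. Next use of cow: step 17. Cache: [bee cow]
  10. access apple: MISS, evict bee (next use: never). Cache: [cow apple]
  11. access hen: MISS, evict apple (next use: step 25). Cache: [cow hen]
  12. access hen: HIT. Next use of hen: step 15. Cache: [cow hen]
  13. access melon: MISS, evict cow (next use: step 17). Cache: [hen melon]
  14. access berry: MISS, evict melon (next use: step 19). Cache: [hen berry]
  15. access hen: HIT. Next use of hen: step 16. Cache: [hen berry]
  16. access hen: HIT. Next use of hen: step 18. Cache: [hen berry]
  17. access cow: MISS, evict berry (next use: step 26). Cache: [hen cow]
  18. access hen: HIT. Next use of hen: step 21. Cache: [hen cow]
  19. access melon: MISS, evict hen (next use: step 21). Cache: [cow melon]
  20. access cow: HIT. Next use of cow: step 22. Cache: [cow melon]
  21. access hen: MISS, evict melon (next use: step 24). Cache: [cow hen]
  22. access cow: HIT. Next use of cow: step 23. Cache: [cow hen]
  23. access cow: HIT. Next use of cow: never. Cache: [cow hen]
  24. access melon: MISS, evict cow (next use: never). Cache: [hen melon]
  25. access apple: MISS, evict hen (next use: never). Cache: [melon apple]
  26. access berry: MISS, evict apple (next use: step 29). Cache: [melon berry]
  27. access melon: HIT. Next use of melon: step 28. Cache: [melon berry]
  28. access melon: HIT. Next use of melon: never. Cache: [melon berry]
  29. access apple: MISS, evict melon (next use: never). Cache: [berry apple]
  30. access apple: HIT. Next use of apple: step 32. Cache: [berry apple]
  31. access berry: HIT. Next use of berry: step 34. Cache: [berry apple]
  32. access apple: HIT. Next use of apple: step 33. Cache: [berry apple]
  33. access apple: HIT. Next use of apple: never. Cache: [berry apple]
  34. access berry: HIT. Next use of berry: never. Cache: [berry apple]
Total: 19 hits, 15 misses, 13 evictions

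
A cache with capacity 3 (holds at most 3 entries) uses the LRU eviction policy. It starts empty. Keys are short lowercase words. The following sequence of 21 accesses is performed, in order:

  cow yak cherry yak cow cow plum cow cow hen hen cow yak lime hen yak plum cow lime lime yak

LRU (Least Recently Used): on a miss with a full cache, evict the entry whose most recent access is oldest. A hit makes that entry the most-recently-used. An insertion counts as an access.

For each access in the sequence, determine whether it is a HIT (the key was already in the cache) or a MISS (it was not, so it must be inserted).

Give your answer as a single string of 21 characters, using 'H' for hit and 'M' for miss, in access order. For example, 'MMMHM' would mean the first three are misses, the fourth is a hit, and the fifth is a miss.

Answer: MMMHHHMHHMHHMMMHMMMHM

Derivation:
LRU simulation (capacity=3):
  1. access cow: MISS. Cache (LRU->MRU): [cow]
  2. access yak: MISS. Cache (LRU->MRU): [cow yak]
  3. access cherry: MISS. Cache (LRU->MRU): [cow yak cherry]
  4. access yak: HIT. Cache (LRU->MRU): [cow cherry yak]
  5. access cow: HIT. Cache (LRU->MRU): [cherry yak cow]
  6. access cow: HIT. Cache (LRU->MRU): [cherry yak cow]
  7. access plum: MISS, evict cherry. Cache (LRU->MRU): [yak cow plum]
  8. access cow: HIT. Cache (LRU->MRU): [yak plum cow]
  9. access cow: HIT. Cache (LRU->MRU): [yak plum cow]
  10. access hen: MISS, evict yak. Cache (LRU->MRU): [plum cow hen]
  11. access hen: HIT. Cache (LRU->MRU): [plum cow hen]
  12. access cow: HIT. Cache (LRU->MRU): [plum hen cow]
  13. access yak: MISS, evict plum. Cache (LRU->MRU): [hen cow yak]
  14. access lime: MISS, evict hen. Cache (LRU->MRU): [cow yak lime]
  15. access hen: MISS, evict cow. Cache (LRU->MRU): [yak lime hen]
  16. access yak: HIT. Cache (LRU->MRU): [lime hen yak]
  17. access plum: MISS, evict lime. Cache (LRU->MRU): [hen yak plum]
  18. access cow: MISS, evict hen. Cache (LRU->MRU): [yak plum cow]
  19. access lime: MISS, evict yak. Cache (LRU->MRU): [plum cow lime]
  20. access lime: HIT. Cache (LRU->MRU): [plum cow lime]
  21. access yak: MISS, evict plum. Cache (LRU->MRU): [cow lime yak]
Total: 9 hits, 12 misses, 9 evictions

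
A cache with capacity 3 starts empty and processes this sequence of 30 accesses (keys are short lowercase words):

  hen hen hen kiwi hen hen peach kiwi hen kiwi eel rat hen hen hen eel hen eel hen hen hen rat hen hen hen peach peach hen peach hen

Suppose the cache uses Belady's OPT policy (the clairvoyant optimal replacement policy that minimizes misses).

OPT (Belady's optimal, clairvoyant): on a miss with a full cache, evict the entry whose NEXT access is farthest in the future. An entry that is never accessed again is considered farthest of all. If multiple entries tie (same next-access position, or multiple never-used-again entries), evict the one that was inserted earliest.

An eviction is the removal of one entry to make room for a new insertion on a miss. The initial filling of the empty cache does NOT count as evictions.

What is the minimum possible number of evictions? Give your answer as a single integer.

OPT (Belady) simulation (capacity=3):
  1. access hen: MISS. Cache: [hen]
  2. access hen: HIT. Next use of hen: step 3. Cache: [hen]
  3. access hen: HIT. Next use of hen: step 5. Cache: [hen]
  4. access kiwi: MISS. Cache: [hen kiwi]
  5. access hen: HIT. Next use of hen: step 6. Cache: [hen kiwi]
  6. access hen: HIT. Next use of hen: step 9. Cache: [hen kiwi]
  7. access peach: MISS. Cache: [hen kiwi peach]
  8. access kiwi: HIT. Next use of kiwi: step 10. Cache: [hen kiwi peach]
  9. access hen: HIT. Next use of hen: step 13. Cache: [hen kiwi peach]
  10. access kiwi: HIT. Next use of kiwi: never. Cache: [hen kiwi peach]
  11. access eel: MISS, evict kiwi (next use: never). Cache: [hen peach eel]
  12. access rat: MISS, evict peach (next use: step 26). Cache: [hen eel rat]
  13. access hen: HIT. Next use of hen: step 14. Cache: [hen eel rat]
  14. access hen: HIT. Next use of hen: step 15. Cache: [hen eel rat]
  15. access hen: HIT. Next use of hen: step 17. Cache: [hen eel rat]
  16. access eel: HIT. Next use of eel: step 18. Cache: [hen eel rat]
  17. access hen: HIT. Next use of hen: step 19. Cache: [hen eel rat]
  18. access eel: HIT. Next use of eel: never. Cache: [hen eel rat]
  19. access hen: HIT. Next use of hen: step 20. Cache: [hen eel rat]
  20. access hen: HIT. Next use of hen: step 21. Cache: [hen eel rat]
  21. access hen: HIT. Next use of hen: step 23. Cache: [hen eel rat]
  22. access rat: HIT. Next use of rat: never. Cache: [hen eel rat]
  23. access hen: HIT. Next use of hen: step 24. Cache: [hen eel rat]
  24. access hen: HIT. Next use of hen: step 25. Cache: [hen eel rat]
  25. access hen: HIT. Next use of hen: step 28. Cache: [hen eel rat]
  26. access peach: MISS, evict eel (next use: never). Cache: [hen rat peach]
  27. access peach: HIT. Next use of peach: step 29. Cache: [hen rat peach]
  28. access hen: HIT. Next use of hen: step 30. Cache: [hen rat peach]
  29. access peach: HIT. Next use of peach: never. Cache: [hen rat peach]
  30. access hen: HIT. Next use of hen: never. Cache: [hen rat peach]
Total: 24 hits, 6 misses, 3 evictions

Answer: 3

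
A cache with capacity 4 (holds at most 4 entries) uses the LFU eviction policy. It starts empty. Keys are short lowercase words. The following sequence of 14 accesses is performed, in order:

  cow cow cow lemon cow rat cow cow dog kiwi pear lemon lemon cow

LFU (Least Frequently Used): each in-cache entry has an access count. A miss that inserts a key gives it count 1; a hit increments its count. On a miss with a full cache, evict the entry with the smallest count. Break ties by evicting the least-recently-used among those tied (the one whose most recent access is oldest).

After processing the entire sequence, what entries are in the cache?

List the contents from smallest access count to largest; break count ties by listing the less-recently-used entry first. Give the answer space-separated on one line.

LFU simulation (capacity=4):
  1. access cow: MISS. Cache: [cow(c=1)]
  2. access cow: HIT, count now 2. Cache: [cow(c=2)]
  3. access cow: HIT, count now 3. Cache: [cow(c=3)]
  4. access lemon: MISS. Cache: [lemon(c=1) cow(c=3)]
  5. access cow: HIT, count now 4. Cache: [lemon(c=1) cow(c=4)]
  6. access rat: MISS. Cache: [lemon(c=1) rat(c=1) cow(c=4)]
  7. access cow: HIT, count now 5. Cache: [lemon(c=1) rat(c=1) cow(c=5)]
  8. access cow: HIT, count now 6. Cache: [lemon(c=1) rat(c=1) cow(c=6)]
  9. access dog: MISS. Cache: [lemon(c=1) rat(c=1) dog(c=1) cow(c=6)]
  10. access kiwi: MISS, evict lemon(c=1). Cache: [rat(c=1) dog(c=1) kiwi(c=1) cow(c=6)]
  11. access pear: MISS, evict rat(c=1). Cache: [dog(c=1) kiwi(c=1) pear(c=1) cow(c=6)]
  12. access lemon: MISS, evict dog(c=1). Cache: [kiwi(c=1) pear(c=1) lemon(c=1) cow(c=6)]
  13. access lemon: HIT, count now 2. Cache: [kiwi(c=1) pear(c=1) lemon(c=2) cow(c=6)]
  14. access cow: HIT, count now 7. Cache: [kiwi(c=1) pear(c=1) lemon(c=2) cow(c=7)]
Total: 7 hits, 7 misses, 3 evictions

Answer: kiwi pear lemon cow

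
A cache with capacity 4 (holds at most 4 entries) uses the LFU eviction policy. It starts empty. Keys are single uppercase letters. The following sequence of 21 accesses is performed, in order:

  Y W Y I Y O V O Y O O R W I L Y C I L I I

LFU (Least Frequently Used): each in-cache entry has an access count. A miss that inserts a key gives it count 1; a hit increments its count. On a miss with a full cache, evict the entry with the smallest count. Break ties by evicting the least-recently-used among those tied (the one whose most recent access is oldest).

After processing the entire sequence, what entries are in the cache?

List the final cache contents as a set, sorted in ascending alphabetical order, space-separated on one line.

LFU simulation (capacity=4):
  1. access Y: MISS. Cache: [Y(c=1)]
  2. access W: MISS. Cache: [Y(c=1) W(c=1)]
  3. access Y: HIT, count now 2. Cache: [W(c=1) Y(c=2)]
  4. access I: MISS. Cache: [W(c=1) I(c=1) Y(c=2)]
  5. access Y: HIT, count now 3. Cache: [W(c=1) I(c=1) Y(c=3)]
  6. access O: MISS. Cache: [W(c=1) I(c=1) O(c=1) Y(c=3)]
  7. access V: MISS, evict W(c=1). Cache: [I(c=1) O(c=1) V(c=1) Y(c=3)]
  8. access O: HIT, count now 2. Cache: [I(c=1) V(c=1) O(c=2) Y(c=3)]
  9. access Y: HIT, count now 4. Cache: [I(c=1) V(c=1) O(c=2) Y(c=4)]
  10. access O: HIT, count now 3. Cache: [I(c=1) V(c=1) O(c=3) Y(c=4)]
  11. access O: HIT, count now 4. Cache: [I(c=1) V(c=1) Y(c=4) O(c=4)]
  12. access R: MISS, evict I(c=1). Cache: [V(c=1) R(c=1) Y(c=4) O(c=4)]
  13. access W: MISS, evict V(c=1). Cache: [R(c=1) W(c=1) Y(c=4) O(c=4)]
  14. access I: MISS, evict R(c=1). Cache: [W(c=1) I(c=1) Y(c=4) O(c=4)]
  15. access L: MISS, evict W(c=1). Cache: [I(c=1) L(c=1) Y(c=4) O(c=4)]
  16. access Y: HIT, count now 5. Cache: [I(c=1) L(c=1) O(c=4) Y(c=5)]
  17. access C: MISS, evict I(c=1). Cache: [L(c=1) C(c=1) O(c=4) Y(c=5)]
  18. access I: MISS, evict L(c=1). Cache: [C(c=1) I(c=1) O(c=4) Y(c=5)]
  19. access L: MISS, evict C(c=1). Cache: [I(c=1) L(c=1) O(c=4) Y(c=5)]
  20. access I: HIT, count now 2. Cache: [L(c=1) I(c=2) O(c=4) Y(c=5)]
  21. access I: HIT, count now 3. Cache: [L(c=1) I(c=3) O(c=4) Y(c=5)]
Total: 9 hits, 12 misses, 8 evictions

Answer: I L O Y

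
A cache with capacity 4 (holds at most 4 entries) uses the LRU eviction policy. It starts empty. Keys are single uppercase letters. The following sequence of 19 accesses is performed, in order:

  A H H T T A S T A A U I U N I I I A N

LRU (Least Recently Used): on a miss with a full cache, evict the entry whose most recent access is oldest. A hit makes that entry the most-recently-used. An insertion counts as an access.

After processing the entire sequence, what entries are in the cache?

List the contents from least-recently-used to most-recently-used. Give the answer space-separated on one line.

Answer: U I A N

Derivation:
LRU simulation (capacity=4):
  1. access A: MISS. Cache (LRU->MRU): [A]
  2. access H: MISS. Cache (LRU->MRU): [A H]
  3. access H: HIT. Cache (LRU->MRU): [A H]
  4. access T: MISS. Cache (LRU->MRU): [A H T]
  5. access T: HIT. Cache (LRU->MRU): [A H T]
  6. access A: HIT. Cache (LRU->MRU): [H T A]
  7. access S: MISS. Cache (LRU->MRU): [H T A S]
  8. access T: HIT. Cache (LRU->MRU): [H A S T]
  9. access A: HIT. Cache (LRU->MRU): [H S T A]
  10. access A: HIT. Cache (LRU->MRU): [H S T A]
  11. access U: MISS, evict H. Cache (LRU->MRU): [S T A U]
  12. access I: MISS, evict S. Cache (LRU->MRU): [T A U I]
  13. access U: HIT. Cache (LRU->MRU): [T A I U]
  14. access N: MISS, evict T. Cache (LRU->MRU): [A I U N]
  15. access I: HIT. Cache (LRU->MRU): [A U N I]
  16. access I: HIT. Cache (LRU->MRU): [A U N I]
  17. access I: HIT. Cache (LRU->MRU): [A U N I]
  18. access A: HIT. Cache (LRU->MRU): [U N I A]
  19. access N: HIT. Cache (LRU->MRU): [U I A N]
Total: 12 hits, 7 misses, 3 evictions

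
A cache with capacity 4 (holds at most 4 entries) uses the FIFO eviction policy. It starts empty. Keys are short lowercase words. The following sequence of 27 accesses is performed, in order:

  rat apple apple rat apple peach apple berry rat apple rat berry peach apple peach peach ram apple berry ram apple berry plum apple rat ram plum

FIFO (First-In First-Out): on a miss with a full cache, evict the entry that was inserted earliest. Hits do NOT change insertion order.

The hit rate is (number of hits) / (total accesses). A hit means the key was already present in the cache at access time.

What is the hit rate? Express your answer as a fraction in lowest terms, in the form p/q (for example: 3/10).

FIFO simulation (capacity=4):
  1. access rat: MISS. Cache (old->new): [rat]
  2. access apple: MISS. Cache (old->new): [rat apple]
  3. access apple: HIT. Cache (old->new): [rat apple]
  4. access rat: HIT. Cache (old->new): [rat apple]
  5. access apple: HIT. Cache (old->new): [rat apple]
  6. access peach: MISS. Cache (old->new): [rat apple peach]
  7. access apple: HIT. Cache (old->new): [rat apple peach]
  8. access berry: MISS. Cache (old->new): [rat apple peach berry]
  9. access rat: HIT. Cache (old->new): [rat apple peach berry]
  10. access apple: HIT. Cache (old->new): [rat apple peach berry]
  11. access rat: HIT. Cache (old->new): [rat apple peach berry]
  12. access berry: HIT. Cache (old->new): [rat apple peach berry]
  13. access peach: HIT. Cache (old->new): [rat apple peach berry]
  14. access apple: HIT. Cache (old->new): [rat apple peach berry]
  15. access peach: HIT. Cache (old->new): [rat apple peach berry]
  16. access peach: HIT. Cache (old->new): [rat apple peach berry]
  17. access ram: MISS, evict rat. Cache (old->new): [apple peach berry ram]
  18. access apple: HIT. Cache (old->new): [apple peach berry ram]
  19. access berry: HIT. Cache (old->new): [apple peach berry ram]
  20. access ram: HIT. Cache (old->new): [apple peach berry ram]
  21. access apple: HIT. Cache (old->new): [apple peach berry ram]
  22. access berry: HIT. Cache (old->new): [apple peach berry ram]
  23. access plum: MISS, evict apple. Cache (old->new): [peach berry ram plum]
  24. access apple: MISS, evict peach. Cache (old->new): [berry ram plum apple]
  25. access rat: MISS, evict berry. Cache (old->new): [ram plum apple rat]
  26. access ram: HIT. Cache (old->new): [ram plum apple rat]
  27. access plum: HIT. Cache (old->new): [ram plum apple rat]
Total: 19 hits, 8 misses, 4 evictions

Hit rate = 19/27

Answer: 19/27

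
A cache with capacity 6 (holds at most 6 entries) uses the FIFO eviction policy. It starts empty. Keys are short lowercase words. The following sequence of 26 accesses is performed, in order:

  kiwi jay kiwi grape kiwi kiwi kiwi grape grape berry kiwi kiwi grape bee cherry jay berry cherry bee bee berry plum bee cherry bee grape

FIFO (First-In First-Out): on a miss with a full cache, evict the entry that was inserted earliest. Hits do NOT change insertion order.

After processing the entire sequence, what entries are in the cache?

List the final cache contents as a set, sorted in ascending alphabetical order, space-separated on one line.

FIFO simulation (capacity=6):
  1. access kiwi: MISS. Cache (old->new): [kiwi]
  2. access jay: MISS. Cache (old->new): [kiwi jay]
  3. access kiwi: HIT. Cache (old->new): [kiwi jay]
  4. access grape: MISS. Cache (old->new): [kiwi jay grape]
  5. access kiwi: HIT. Cache (old->new): [kiwi jay grape]
  6. access kiwi: HIT. Cache (old->new): [kiwi jay grape]
  7. access kiwi: HIT. Cache (old->new): [kiwi jay grape]
  8. access grape: HIT. Cache (old->new): [kiwi jay grape]
  9. access grape: HIT. Cache (old->new): [kiwi jay grape]
  10. access berry: MISS. Cache (old->new): [kiwi jay grape berry]
  11. access kiwi: HIT. Cache (old->new): [kiwi jay grape berry]
  12. access kiwi: HIT. Cache (old->new): [kiwi jay grape berry]
  13. access grape: HIT. Cache (old->new): [kiwi jay grape berry]
  14. access bee: MISS. Cache (old->new): [kiwi jay grape berry bee]
  15. access cherry: MISS. Cache (old->new): [kiwi jay grape berry bee cherry]
  16. access jay: HIT. Cache (old->new): [kiwi jay grape berry bee cherry]
  17. access berry: HIT. Cache (old->new): [kiwi jay grape berry bee cherry]
  18. access cherry: HIT. Cache (old->new): [kiwi jay grape berry bee cherry]
  19. access bee: HIT. Cache (old->new): [kiwi jay grape berry bee cherry]
  20. access bee: HIT. Cache (old->new): [kiwi jay grape berry bee cherry]
  21. access berry: HIT. Cache (old->new): [kiwi jay grape berry bee cherry]
  22. access plum: MISS, evict kiwi. Cache (old->new): [jay grape berry bee cherry plum]
  23. access bee: HIT. Cache (old->new): [jay grape berry bee cherry plum]
  24. access cherry: HIT. Cache (old->new): [jay grape berry bee cherry plum]
  25. access bee: HIT. Cache (old->new): [jay grape berry bee cherry plum]
  26. access grape: HIT. Cache (old->new): [jay grape berry bee cherry plum]
Total: 19 hits, 7 misses, 1 evictions

Answer: bee berry cherry grape jay plum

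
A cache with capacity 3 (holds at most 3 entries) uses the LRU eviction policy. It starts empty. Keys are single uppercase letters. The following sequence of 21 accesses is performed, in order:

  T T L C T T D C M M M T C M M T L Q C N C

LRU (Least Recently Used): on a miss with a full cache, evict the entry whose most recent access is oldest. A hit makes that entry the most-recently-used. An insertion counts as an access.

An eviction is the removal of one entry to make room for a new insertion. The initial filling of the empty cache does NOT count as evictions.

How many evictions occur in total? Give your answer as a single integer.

LRU simulation (capacity=3):
  1. access T: MISS. Cache (LRU->MRU): [T]
  2. access T: HIT. Cache (LRU->MRU): [T]
  3. access L: MISS. Cache (LRU->MRU): [T L]
  4. access C: MISS. Cache (LRU->MRU): [T L C]
  5. access T: HIT. Cache (LRU->MRU): [L C T]
  6. access T: HIT. Cache (LRU->MRU): [L C T]
  7. access D: MISS, evict L. Cache (LRU->MRU): [C T D]
  8. access C: HIT. Cache (LRU->MRU): [T D C]
  9. access M: MISS, evict T. Cache (LRU->MRU): [D C M]
  10. access M: HIT. Cache (LRU->MRU): [D C M]
  11. access M: HIT. Cache (LRU->MRU): [D C M]
  12. access T: MISS, evict D. Cache (LRU->MRU): [C M T]
  13. access C: HIT. Cache (LRU->MRU): [M T C]
  14. access M: HIT. Cache (LRU->MRU): [T C M]
  15. access M: HIT. Cache (LRU->MRU): [T C M]
  16. access T: HIT. Cache (LRU->MRU): [C M T]
  17. access L: MISS, evict C. Cache (LRU->MRU): [M T L]
  18. access Q: MISS, evict M. Cache (LRU->MRU): [T L Q]
  19. access C: MISS, evict T. Cache (LRU->MRU): [L Q C]
  20. access N: MISS, evict L. Cache (LRU->MRU): [Q C N]
  21. access C: HIT. Cache (LRU->MRU): [Q N C]
Total: 11 hits, 10 misses, 7 evictions

Answer: 7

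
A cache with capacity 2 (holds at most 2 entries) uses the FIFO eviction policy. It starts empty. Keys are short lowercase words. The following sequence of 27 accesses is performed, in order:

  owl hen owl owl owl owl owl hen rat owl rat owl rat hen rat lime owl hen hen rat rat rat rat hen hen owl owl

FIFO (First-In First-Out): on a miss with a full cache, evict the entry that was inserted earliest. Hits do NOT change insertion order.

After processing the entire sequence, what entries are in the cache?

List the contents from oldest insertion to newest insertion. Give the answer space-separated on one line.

Answer: rat owl

Derivation:
FIFO simulation (capacity=2):
  1. access owl: MISS. Cache (old->new): [owl]
  2. access hen: MISS. Cache (old->new): [owl hen]
  3. access owl: HIT. Cache (old->new): [owl hen]
  4. access owl: HIT. Cache (old->new): [owl hen]
  5. access owl: HIT. Cache (old->new): [owl hen]
  6. access owl: HIT. Cache (old->new): [owl hen]
  7. access owl: HIT. Cache (old->new): [owl hen]
  8. access hen: HIT. Cache (old->new): [owl hen]
  9. access rat: MISS, evict owl. Cache (old->new): [hen rat]
  10. access owl: MISS, evict hen. Cache (old->new): [rat owl]
  11. access rat: HIT. Cache (old->new): [rat owl]
  12. access owl: HIT. Cache (old->new): [rat owl]
  13. access rat: HIT. Cache (old->new): [rat owl]
  14. access hen: MISS, evict rat. Cache (old->new): [owl hen]
  15. access rat: MISS, evict owl. Cache (old->new): [hen rat]
  16. access lime: MISS, evict hen. Cache (old->new): [rat lime]
  17. access owl: MISS, evict rat. Cache (old->new): [lime owl]
  18. access hen: MISS, evict lime. Cache (old->new): [owl hen]
  19. access hen: HIT. Cache (old->new): [owl hen]
  20. access rat: MISS, evict owl. Cache (old->new): [hen rat]
  21. access rat: HIT. Cache (old->new): [hen rat]
  22. access rat: HIT. Cache (old->new): [hen rat]
  23. access rat: HIT. Cache (old->new): [hen rat]
  24. access hen: HIT. Cache (old->new): [hen rat]
  25. access hen: HIT. Cache (old->new): [hen rat]
  26. access owl: MISS, evict hen. Cache (old->new): [rat owl]
  27. access owl: HIT. Cache (old->new): [rat owl]
Total: 16 hits, 11 misses, 9 evictions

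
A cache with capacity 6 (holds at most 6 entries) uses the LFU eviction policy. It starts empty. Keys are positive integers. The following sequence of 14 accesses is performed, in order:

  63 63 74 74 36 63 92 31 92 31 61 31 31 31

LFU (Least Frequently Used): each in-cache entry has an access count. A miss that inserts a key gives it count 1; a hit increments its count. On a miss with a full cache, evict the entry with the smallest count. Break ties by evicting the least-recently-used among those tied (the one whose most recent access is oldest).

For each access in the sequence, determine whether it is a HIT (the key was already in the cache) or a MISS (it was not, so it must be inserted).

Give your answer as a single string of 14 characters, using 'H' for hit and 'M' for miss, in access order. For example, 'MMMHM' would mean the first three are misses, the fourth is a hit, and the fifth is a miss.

Answer: MHMHMHMMHHMHHH

Derivation:
LFU simulation (capacity=6):
  1. access 63: MISS. Cache: [63(c=1)]
  2. access 63: HIT, count now 2. Cache: [63(c=2)]
  3. access 74: MISS. Cache: [74(c=1) 63(c=2)]
  4. access 74: HIT, count now 2. Cache: [63(c=2) 74(c=2)]
  5. access 36: MISS. Cache: [36(c=1) 63(c=2) 74(c=2)]
  6. access 63: HIT, count now 3. Cache: [36(c=1) 74(c=2) 63(c=3)]
  7. access 92: MISS. Cache: [36(c=1) 92(c=1) 74(c=2) 63(c=3)]
  8. access 31: MISS. Cache: [36(c=1) 92(c=1) 31(c=1) 74(c=2) 63(c=3)]
  9. access 92: HIT, count now 2. Cache: [36(c=1) 31(c=1) 74(c=2) 92(c=2) 63(c=3)]
  10. access 31: HIT, count now 2. Cache: [36(c=1) 74(c=2) 92(c=2) 31(c=2) 63(c=3)]
  11. access 61: MISS. Cache: [36(c=1) 61(c=1) 74(c=2) 92(c=2) 31(c=2) 63(c=3)]
  12. access 31: HIT, count now 3. Cache: [36(c=1) 61(c=1) 74(c=2) 92(c=2) 63(c=3) 31(c=3)]
  13. access 31: HIT, count now 4. Cache: [36(c=1) 61(c=1) 74(c=2) 92(c=2) 63(c=3) 31(c=4)]
  14. access 31: HIT, count now 5. Cache: [36(c=1) 61(c=1) 74(c=2) 92(c=2) 63(c=3) 31(c=5)]
Total: 8 hits, 6 misses, 0 evictions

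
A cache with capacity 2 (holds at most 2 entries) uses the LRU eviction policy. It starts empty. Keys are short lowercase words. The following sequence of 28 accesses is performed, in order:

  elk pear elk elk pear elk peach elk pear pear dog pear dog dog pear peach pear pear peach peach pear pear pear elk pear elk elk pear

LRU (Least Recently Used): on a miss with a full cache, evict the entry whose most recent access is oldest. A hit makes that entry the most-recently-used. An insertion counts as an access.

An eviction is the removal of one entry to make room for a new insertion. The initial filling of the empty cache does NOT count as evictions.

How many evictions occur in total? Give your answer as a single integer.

LRU simulation (capacity=2):
  1. access elk: MISS. Cache (LRU->MRU): [elk]
  2. access pear: MISS. Cache (LRU->MRU): [elk pear]
  3. access elk: HIT. Cache (LRU->MRU): [pear elk]
  4. access elk: HIT. Cache (LRU->MRU): [pear elk]
  5. access pear: HIT. Cache (LRU->MRU): [elk pear]
  6. access elk: HIT. Cache (LRU->MRU): [pear elk]
  7. access peach: MISS, evict pear. Cache (LRU->MRU): [elk peach]
  8. access elk: HIT. Cache (LRU->MRU): [peach elk]
  9. access pear: MISS, evict peach. Cache (LRU->MRU): [elk pear]
  10. access pear: HIT. Cache (LRU->MRU): [elk pear]
  11. access dog: MISS, evict elk. Cache (LRU->MRU): [pear dog]
  12. access pear: HIT. Cache (LRU->MRU): [dog pear]
  13. access dog: HIT. Cache (LRU->MRU): [pear dog]
  14. access dog: HIT. Cache (LRU->MRU): [pear dog]
  15. access pear: HIT. Cache (LRU->MRU): [dog pear]
  16. access peach: MISS, evict dog. Cache (LRU->MRU): [pear peach]
  17. access pear: HIT. Cache (LRU->MRU): [peach pear]
  18. access pear: HIT. Cache (LRU->MRU): [peach pear]
  19. access peach: HIT. Cache (LRU->MRU): [pear peach]
  20. access peach: HIT. Cache (LRU->MRU): [pear peach]
  21. access pear: HIT. Cache (LRU->MRU): [peach pear]
  22. access pear: HIT. Cache (LRU->MRU): [peach pear]
  23. access pear: HIT. Cache (LRU->MRU): [peach pear]
  24. access elk: MISS, evict peach. Cache (LRU->MRU): [pear elk]
  25. access pear: HIT. Cache (LRU->MRU): [elk pear]
  26. access elk: HIT. Cache (LRU->MRU): [pear elk]
  27. access elk: HIT. Cache (LRU->MRU): [pear elk]
  28. access pear: HIT. Cache (LRU->MRU): [elk pear]
Total: 21 hits, 7 misses, 5 evictions

Answer: 5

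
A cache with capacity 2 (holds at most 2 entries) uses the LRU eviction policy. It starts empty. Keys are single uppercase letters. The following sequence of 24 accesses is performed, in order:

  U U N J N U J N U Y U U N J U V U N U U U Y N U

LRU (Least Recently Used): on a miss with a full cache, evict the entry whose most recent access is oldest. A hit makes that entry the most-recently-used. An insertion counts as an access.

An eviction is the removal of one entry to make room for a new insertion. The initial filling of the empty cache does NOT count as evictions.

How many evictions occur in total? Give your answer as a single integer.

LRU simulation (capacity=2):
  1. access U: MISS. Cache (LRU->MRU): [U]
  2. access U: HIT. Cache (LRU->MRU): [U]
  3. access N: MISS. Cache (LRU->MRU): [U N]
  4. access J: MISS, evict U. Cache (LRU->MRU): [N J]
  5. access N: HIT. Cache (LRU->MRU): [J N]
  6. access U: MISS, evict J. Cache (LRU->MRU): [N U]
  7. access J: MISS, evict N. Cache (LRU->MRU): [U J]
  8. access N: MISS, evict U. Cache (LRU->MRU): [J N]
  9. access U: MISS, evict J. Cache (LRU->MRU): [N U]
  10. access Y: MISS, evict N. Cache (LRU->MRU): [U Y]
  11. access U: HIT. Cache (LRU->MRU): [Y U]
  12. access U: HIT. Cache (LRU->MRU): [Y U]
  13. access N: MISS, evict Y. Cache (LRU->MRU): [U N]
  14. access J: MISS, evict U. Cache (LRU->MRU): [N J]
  15. access U: MISS, evict N. Cache (LRU->MRU): [J U]
  16. access V: MISS, evict J. Cache (LRU->MRU): [U V]
  17. access U: HIT. Cache (LRU->MRU): [V U]
  18. access N: MISS, evict V. Cache (LRU->MRU): [U N]
  19. access U: HIT. Cache (LRU->MRU): [N U]
  20. access U: HIT. Cache (LRU->MRU): [N U]
  21. access U: HIT. Cache (LRU->MRU): [N U]
  22. access Y: MISS, evict N. Cache (LRU->MRU): [U Y]
  23. access N: MISS, evict U. Cache (LRU->MRU): [Y N]
  24. access U: MISS, evict Y. Cache (LRU->MRU): [N U]
Total: 8 hits, 16 misses, 14 evictions

Answer: 14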